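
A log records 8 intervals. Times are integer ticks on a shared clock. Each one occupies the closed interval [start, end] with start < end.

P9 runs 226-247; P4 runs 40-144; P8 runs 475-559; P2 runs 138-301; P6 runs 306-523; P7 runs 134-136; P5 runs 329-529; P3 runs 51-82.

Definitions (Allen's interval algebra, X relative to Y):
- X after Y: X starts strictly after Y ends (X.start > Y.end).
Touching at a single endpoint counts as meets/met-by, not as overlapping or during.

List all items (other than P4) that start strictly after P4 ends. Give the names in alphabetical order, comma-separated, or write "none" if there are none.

P5, P6, P8, P9

Target P4 = [40, 144].
P2 [138, 301] → overlapped-by → no.
P3 [51, 82] → during → no.
P5 [329, 529] → after → yes.
P6 [306, 523] → after → yes.
P7 [134, 136] → during → no.
P8 [475, 559] → after → yes.
P9 [226, 247] → after → yes.
Result: P5, P6, P8, P9.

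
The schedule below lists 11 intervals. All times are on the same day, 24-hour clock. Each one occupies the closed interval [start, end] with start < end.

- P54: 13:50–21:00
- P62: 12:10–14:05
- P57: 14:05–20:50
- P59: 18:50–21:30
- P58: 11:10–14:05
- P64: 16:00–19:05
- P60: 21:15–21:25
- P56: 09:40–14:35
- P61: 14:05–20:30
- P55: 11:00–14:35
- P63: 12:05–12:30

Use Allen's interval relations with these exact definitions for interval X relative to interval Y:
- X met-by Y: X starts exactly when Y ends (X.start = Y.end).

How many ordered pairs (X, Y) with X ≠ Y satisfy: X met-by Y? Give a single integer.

Checking all 110 ordered pairs for relation 'met-by'; matching pairs in alphabetical order:
(P57, P58): P57 met-by P58 ✓
(P57, P62): P57 met-by P62 ✓
(P61, P58): P61 met-by P58 ✓
(P61, P62): P61 met-by P62 ✓
Count: 4.

4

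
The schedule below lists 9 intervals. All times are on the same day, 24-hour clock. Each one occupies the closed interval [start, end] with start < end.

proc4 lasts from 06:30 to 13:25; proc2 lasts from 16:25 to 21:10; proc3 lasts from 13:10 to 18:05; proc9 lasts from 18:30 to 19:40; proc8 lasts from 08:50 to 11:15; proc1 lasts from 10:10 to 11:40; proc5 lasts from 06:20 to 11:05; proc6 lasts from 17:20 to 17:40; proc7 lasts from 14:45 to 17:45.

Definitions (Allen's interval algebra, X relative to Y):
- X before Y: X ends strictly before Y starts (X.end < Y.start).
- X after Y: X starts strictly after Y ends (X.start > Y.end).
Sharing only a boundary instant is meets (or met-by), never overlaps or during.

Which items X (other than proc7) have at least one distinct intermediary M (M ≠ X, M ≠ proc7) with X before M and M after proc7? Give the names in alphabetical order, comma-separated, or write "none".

Target proc7 = [14:45, 17:45].
Intermediaries M with M after proc7: proc9.
Via proc9 — items with X before proc9: proc1, proc3, proc4, proc5, proc6, proc8.
Union: proc1, proc3, proc4, proc5, proc6, proc8.

proc1, proc3, proc4, proc5, proc6, proc8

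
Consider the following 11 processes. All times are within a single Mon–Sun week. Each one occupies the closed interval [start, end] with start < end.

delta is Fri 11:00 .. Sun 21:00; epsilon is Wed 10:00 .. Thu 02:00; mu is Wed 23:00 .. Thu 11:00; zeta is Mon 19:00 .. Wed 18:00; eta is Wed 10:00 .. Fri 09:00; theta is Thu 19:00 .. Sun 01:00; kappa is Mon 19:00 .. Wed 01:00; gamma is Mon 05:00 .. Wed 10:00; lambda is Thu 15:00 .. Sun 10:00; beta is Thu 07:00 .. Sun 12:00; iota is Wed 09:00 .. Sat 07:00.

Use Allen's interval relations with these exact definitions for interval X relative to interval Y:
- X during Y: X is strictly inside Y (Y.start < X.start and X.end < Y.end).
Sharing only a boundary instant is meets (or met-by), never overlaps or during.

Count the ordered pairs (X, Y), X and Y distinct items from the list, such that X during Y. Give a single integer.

8

Checking all 110 ordered pairs for relation 'during'; matching pairs in alphabetical order:
(epsilon, iota): epsilon during iota ✓
(eta, iota): eta during iota ✓
(kappa, gamma): kappa during gamma ✓
(lambda, beta): lambda during beta ✓
(mu, eta): mu during eta ✓
(mu, iota): mu during iota ✓
(theta, beta): theta during beta ✓
(theta, lambda): theta during lambda ✓
Count: 8.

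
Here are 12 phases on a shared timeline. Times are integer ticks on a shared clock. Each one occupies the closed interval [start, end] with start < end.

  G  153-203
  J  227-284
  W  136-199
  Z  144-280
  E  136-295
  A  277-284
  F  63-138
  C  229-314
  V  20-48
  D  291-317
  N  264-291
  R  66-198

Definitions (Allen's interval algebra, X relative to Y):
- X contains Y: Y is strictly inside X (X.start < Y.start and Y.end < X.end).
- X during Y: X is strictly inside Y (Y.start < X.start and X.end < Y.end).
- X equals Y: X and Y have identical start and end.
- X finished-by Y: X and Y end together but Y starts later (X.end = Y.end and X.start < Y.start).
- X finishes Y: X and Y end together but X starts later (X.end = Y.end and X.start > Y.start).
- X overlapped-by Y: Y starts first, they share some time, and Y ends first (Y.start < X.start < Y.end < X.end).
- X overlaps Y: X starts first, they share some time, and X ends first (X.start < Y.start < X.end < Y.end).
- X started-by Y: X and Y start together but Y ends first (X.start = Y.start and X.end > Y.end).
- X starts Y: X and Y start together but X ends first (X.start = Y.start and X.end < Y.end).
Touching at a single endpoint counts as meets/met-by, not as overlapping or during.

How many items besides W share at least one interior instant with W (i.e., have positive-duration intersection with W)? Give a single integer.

Target W = [136, 199].
A [277, 284] → after → no.
C [229, 314] → after → no.
D [291, 317] → after → no.
E [136, 295] → started-by → counts.
F [63, 138] → overlaps → counts.
G [153, 203] → overlapped-by → counts.
J [227, 284] → after → no.
N [264, 291] → after → no.
R [66, 198] → overlaps → counts.
V [20, 48] → before → no.
Z [144, 280] → overlapped-by → counts.
Total: 5.

5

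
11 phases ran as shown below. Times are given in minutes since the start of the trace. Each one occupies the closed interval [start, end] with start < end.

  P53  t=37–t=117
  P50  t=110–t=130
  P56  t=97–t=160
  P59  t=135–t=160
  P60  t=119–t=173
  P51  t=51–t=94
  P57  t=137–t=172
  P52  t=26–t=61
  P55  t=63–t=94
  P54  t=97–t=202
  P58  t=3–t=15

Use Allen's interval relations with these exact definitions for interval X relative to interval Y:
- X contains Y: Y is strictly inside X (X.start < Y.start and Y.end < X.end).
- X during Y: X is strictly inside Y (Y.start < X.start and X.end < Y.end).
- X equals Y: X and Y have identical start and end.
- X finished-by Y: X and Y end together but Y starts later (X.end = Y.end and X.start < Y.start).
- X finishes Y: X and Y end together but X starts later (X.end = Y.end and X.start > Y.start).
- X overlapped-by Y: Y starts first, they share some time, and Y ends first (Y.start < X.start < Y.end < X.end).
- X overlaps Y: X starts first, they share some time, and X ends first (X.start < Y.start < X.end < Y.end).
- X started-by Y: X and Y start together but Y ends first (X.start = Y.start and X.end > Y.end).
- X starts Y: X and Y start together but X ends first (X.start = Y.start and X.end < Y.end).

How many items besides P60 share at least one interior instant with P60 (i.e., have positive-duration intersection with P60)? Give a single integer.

5

Target P60 = [t=119, t=173].
P50 [t=110, t=130] → overlaps → counts.
P51 [t=51, t=94] → before → no.
P52 [t=26, t=61] → before → no.
P53 [t=37, t=117] → before → no.
P54 [t=97, t=202] → contains → counts.
P55 [t=63, t=94] → before → no.
P56 [t=97, t=160] → overlaps → counts.
P57 [t=137, t=172] → during → counts.
P58 [t=3, t=15] → before → no.
P59 [t=135, t=160] → during → counts.
Total: 5.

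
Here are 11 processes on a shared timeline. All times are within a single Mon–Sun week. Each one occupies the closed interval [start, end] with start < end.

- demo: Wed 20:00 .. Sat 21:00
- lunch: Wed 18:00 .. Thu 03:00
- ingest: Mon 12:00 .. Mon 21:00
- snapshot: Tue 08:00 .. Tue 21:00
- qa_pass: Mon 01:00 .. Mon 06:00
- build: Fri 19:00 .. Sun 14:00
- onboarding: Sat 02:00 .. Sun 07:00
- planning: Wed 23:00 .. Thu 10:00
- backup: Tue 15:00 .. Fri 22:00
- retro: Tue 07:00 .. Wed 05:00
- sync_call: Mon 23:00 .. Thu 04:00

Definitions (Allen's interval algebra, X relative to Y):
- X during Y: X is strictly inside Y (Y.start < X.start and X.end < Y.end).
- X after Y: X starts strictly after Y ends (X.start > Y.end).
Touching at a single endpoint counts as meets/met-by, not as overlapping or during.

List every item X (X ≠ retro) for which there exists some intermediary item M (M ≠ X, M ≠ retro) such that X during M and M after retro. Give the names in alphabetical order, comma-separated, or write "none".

onboarding, planning

Target retro = [Tue 07:00, Wed 05:00].
Intermediaries M with M after retro: build, demo, lunch, onboarding, planning.
Via build — items with X during build: onboarding.
Via demo — items with X during demo: planning.
Via lunch — items with X during lunch: none.
Via onboarding — items with X during onboarding: none.
Via planning — items with X during planning: none.
Union: onboarding, planning.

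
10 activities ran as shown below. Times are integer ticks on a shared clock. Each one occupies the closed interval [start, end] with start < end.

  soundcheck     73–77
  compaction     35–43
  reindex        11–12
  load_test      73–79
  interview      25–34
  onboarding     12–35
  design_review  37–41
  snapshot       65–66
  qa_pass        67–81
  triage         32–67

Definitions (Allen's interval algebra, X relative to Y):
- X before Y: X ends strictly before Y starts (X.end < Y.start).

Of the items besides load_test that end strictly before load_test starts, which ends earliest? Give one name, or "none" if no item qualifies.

Target load_test = [73, 79].
compaction [35, 43] → before → candidate.
design_review [37, 41] → before → candidate.
interview [25, 34] → before → candidate.
onboarding [12, 35] → before → candidate.
qa_pass [67, 81] → contains → excluded.
reindex [11, 12] → before → candidate.
snapshot [65, 66] → before → candidate.
soundcheck [73, 77] → starts → excluded.
triage [32, 67] → before → candidate.
Among candidates, earliest end is 12 → reindex.

reindex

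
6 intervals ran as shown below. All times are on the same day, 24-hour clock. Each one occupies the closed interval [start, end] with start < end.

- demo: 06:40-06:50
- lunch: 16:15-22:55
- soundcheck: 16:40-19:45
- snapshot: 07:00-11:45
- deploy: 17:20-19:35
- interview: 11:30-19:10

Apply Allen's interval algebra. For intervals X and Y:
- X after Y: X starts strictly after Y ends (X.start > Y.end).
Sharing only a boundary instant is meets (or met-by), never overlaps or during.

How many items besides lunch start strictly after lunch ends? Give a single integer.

0

Target lunch = [16:15, 22:55].
demo [06:40, 06:50] → before → no.
deploy [17:20, 19:35] → during → no.
interview [11:30, 19:10] → overlaps → no.
snapshot [07:00, 11:45] → before → no.
soundcheck [16:40, 19:45] → during → no.
Total: 0.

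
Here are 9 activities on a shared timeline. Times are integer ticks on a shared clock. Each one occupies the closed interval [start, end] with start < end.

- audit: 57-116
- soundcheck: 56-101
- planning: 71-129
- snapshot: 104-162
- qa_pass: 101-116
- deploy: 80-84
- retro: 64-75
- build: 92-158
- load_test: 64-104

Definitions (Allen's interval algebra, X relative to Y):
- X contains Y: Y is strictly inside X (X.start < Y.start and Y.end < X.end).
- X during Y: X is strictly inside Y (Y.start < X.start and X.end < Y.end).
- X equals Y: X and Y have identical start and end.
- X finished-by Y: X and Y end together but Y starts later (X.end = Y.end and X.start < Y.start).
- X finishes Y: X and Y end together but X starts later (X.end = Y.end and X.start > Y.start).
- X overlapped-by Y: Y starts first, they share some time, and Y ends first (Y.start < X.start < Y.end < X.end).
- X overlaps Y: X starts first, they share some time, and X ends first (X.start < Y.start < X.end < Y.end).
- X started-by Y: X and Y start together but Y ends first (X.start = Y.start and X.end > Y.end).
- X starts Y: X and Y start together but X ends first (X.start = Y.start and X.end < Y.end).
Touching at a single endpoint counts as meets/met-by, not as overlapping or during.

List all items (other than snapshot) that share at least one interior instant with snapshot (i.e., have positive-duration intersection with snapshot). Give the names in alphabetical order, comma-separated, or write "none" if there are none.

Target snapshot = [104, 162].
audit [57, 116] → overlaps → yes.
build [92, 158] → overlaps → yes.
deploy [80, 84] → before → no.
load_test [64, 104] → meets → no.
planning [71, 129] → overlaps → yes.
qa_pass [101, 116] → overlaps → yes.
retro [64, 75] → before → no.
soundcheck [56, 101] → before → no.
Result: audit, build, planning, qa_pass.

audit, build, planning, qa_pass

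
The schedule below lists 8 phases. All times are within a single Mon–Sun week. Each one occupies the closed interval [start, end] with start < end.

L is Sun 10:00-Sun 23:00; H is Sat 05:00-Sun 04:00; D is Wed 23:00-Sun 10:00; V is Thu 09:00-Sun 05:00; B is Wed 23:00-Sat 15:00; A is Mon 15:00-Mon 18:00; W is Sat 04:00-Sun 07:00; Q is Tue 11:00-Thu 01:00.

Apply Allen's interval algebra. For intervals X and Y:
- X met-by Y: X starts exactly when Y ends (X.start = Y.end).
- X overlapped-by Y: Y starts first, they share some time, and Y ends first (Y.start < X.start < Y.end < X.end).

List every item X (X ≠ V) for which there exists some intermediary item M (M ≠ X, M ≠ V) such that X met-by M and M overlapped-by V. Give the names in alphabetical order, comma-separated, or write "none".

Target V = [Thu 09:00, Sun 05:00].
Intermediaries M with M overlapped-by V: W.
Via W — items with X met-by W: none.
Union: none.

none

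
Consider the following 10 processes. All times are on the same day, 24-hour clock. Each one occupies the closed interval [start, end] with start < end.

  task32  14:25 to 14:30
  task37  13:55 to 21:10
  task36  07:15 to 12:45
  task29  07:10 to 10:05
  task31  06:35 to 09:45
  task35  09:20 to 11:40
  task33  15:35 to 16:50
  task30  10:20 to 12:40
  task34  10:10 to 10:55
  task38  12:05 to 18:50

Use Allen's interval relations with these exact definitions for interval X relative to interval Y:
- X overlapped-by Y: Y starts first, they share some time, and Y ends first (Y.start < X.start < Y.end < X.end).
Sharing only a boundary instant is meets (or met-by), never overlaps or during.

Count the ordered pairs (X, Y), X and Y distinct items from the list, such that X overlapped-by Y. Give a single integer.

Checking all 90 ordered pairs for relation 'overlapped-by'; matching pairs in alphabetical order:
(task29, task31): task29 overlapped-by task31 ✓
(task30, task34): task30 overlapped-by task34 ✓
(task30, task35): task30 overlapped-by task35 ✓
(task35, task29): task35 overlapped-by task29 ✓
(task35, task31): task35 overlapped-by task31 ✓
(task36, task29): task36 overlapped-by task29 ✓
(task36, task31): task36 overlapped-by task31 ✓
(task37, task38): task37 overlapped-by task38 ✓
(task38, task30): task38 overlapped-by task30 ✓
(task38, task36): task38 overlapped-by task36 ✓
Count: 10.

10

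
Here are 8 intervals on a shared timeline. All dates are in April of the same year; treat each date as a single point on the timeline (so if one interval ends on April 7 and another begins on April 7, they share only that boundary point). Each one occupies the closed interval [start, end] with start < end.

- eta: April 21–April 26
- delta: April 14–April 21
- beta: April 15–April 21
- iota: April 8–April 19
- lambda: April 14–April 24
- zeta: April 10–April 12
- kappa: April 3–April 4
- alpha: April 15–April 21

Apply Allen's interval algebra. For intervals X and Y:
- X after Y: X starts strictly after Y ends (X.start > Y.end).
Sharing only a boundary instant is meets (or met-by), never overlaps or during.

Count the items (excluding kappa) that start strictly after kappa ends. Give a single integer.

Target kappa = [April 3, April 4].
alpha [April 15, April 21] → after → counts.
beta [April 15, April 21] → after → counts.
delta [April 14, April 21] → after → counts.
eta [April 21, April 26] → after → counts.
iota [April 8, April 19] → after → counts.
lambda [April 14, April 24] → after → counts.
zeta [April 10, April 12] → after → counts.
Total: 7.

7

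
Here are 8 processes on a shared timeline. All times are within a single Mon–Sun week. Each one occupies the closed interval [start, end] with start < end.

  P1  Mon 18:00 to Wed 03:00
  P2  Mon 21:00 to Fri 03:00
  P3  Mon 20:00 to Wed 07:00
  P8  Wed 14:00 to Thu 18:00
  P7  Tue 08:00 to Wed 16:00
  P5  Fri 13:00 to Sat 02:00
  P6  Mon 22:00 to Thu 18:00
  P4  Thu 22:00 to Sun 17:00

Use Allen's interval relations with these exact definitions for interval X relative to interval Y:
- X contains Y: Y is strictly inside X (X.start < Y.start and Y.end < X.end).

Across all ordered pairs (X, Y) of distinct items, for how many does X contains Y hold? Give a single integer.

Checking all 56 ordered pairs for relation 'contains'; matching pairs in alphabetical order:
(P2, P6): P2 contains P6 ✓
(P2, P7): P2 contains P7 ✓
(P2, P8): P2 contains P8 ✓
(P4, P5): P4 contains P5 ✓
(P6, P7): P6 contains P7 ✓
Count: 5.

5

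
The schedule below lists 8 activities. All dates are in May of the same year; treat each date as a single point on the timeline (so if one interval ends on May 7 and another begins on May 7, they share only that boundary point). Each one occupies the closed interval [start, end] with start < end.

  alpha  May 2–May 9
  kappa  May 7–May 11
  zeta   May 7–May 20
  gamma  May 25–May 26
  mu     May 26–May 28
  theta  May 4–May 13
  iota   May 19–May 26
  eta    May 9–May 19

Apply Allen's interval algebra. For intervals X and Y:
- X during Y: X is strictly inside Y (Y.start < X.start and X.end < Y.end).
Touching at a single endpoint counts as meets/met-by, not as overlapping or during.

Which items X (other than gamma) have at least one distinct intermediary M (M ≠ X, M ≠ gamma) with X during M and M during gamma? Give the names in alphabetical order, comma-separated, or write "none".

Target gamma = [May 25, May 26].
Intermediaries M with M during gamma: none.
Union: none.

none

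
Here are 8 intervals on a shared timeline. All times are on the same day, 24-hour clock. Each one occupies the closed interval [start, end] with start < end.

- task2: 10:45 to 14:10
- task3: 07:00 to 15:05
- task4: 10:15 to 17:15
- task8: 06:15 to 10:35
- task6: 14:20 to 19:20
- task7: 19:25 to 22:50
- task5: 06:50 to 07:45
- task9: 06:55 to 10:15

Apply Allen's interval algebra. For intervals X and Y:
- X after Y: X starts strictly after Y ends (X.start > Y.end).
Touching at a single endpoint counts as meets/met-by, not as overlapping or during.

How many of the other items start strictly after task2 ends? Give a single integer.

2

Target task2 = [10:45, 14:10].
task3 [07:00, 15:05] → contains → no.
task4 [10:15, 17:15] → contains → no.
task5 [06:50, 07:45] → before → no.
task6 [14:20, 19:20] → after → counts.
task7 [19:25, 22:50] → after → counts.
task8 [06:15, 10:35] → before → no.
task9 [06:55, 10:15] → before → no.
Total: 2.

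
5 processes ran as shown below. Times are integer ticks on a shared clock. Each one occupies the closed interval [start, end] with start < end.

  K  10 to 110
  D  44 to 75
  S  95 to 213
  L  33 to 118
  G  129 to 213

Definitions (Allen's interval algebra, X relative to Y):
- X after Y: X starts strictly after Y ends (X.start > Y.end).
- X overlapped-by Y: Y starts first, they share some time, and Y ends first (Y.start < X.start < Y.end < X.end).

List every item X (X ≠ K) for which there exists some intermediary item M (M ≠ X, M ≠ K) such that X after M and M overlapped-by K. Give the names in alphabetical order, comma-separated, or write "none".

Target K = [10, 110].
Intermediaries M with M overlapped-by K: L, S.
Via L — items with X after L: G.
Via S — items with X after S: none.
Union: G.

G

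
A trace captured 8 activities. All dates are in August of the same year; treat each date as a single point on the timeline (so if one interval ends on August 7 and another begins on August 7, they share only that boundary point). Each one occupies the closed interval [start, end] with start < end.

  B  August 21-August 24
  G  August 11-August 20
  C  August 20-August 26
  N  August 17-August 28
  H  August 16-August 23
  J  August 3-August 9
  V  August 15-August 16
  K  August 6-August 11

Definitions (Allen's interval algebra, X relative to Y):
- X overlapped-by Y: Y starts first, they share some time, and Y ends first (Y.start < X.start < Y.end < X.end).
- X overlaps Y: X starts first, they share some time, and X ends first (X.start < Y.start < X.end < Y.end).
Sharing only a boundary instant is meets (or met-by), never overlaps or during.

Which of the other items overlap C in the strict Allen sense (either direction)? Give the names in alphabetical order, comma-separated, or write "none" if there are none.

H

Target C = [August 20, August 26].
B [August 21, August 24] → during → no.
G [August 11, August 20] → meets → no.
H [August 16, August 23] → overlaps → yes.
J [August 3, August 9] → before → no.
K [August 6, August 11] → before → no.
N [August 17, August 28] → contains → no.
V [August 15, August 16] → before → no.
Result: H.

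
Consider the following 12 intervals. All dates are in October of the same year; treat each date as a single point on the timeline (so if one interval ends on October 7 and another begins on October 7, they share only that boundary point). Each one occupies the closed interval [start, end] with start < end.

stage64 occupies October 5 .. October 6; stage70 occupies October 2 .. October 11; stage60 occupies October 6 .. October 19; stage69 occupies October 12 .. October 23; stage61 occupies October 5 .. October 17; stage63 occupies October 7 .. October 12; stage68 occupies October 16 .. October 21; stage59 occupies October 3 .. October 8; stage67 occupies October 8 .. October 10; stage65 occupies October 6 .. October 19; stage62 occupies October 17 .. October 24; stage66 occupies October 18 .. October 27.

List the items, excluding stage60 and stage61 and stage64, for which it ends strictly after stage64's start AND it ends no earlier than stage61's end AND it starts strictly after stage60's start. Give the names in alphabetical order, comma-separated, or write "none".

Conditions: its end is strictly after stage64's start (X.end > October 5) AND its end is no earlier than stage61's end (X.end >= October 17) AND its start is strictly after stage60's start (X.start > October 6).
stage59: end October 8 > October 5? ✓; end October 8 >= October 17? ✗; start October 3 > October 6? ✗ → no.
stage62: end October 24 > October 5? ✓; end October 24 >= October 17? ✓; start October 17 > October 6? ✓ → yes.
stage63: end October 12 > October 5? ✓; end October 12 >= October 17? ✗; start October 7 > October 6? ✓ → no.
stage65: end October 19 > October 5? ✓; end October 19 >= October 17? ✓; start October 6 > October 6? ✗ → no.
stage66: end October 27 > October 5? ✓; end October 27 >= October 17? ✓; start October 18 > October 6? ✓ → yes.
stage67: end October 10 > October 5? ✓; end October 10 >= October 17? ✗; start October 8 > October 6? ✓ → no.
stage68: end October 21 > October 5? ✓; end October 21 >= October 17? ✓; start October 16 > October 6? ✓ → yes.
stage69: end October 23 > October 5? ✓; end October 23 >= October 17? ✓; start October 12 > October 6? ✓ → yes.
stage70: end October 11 > October 5? ✓; end October 11 >= October 17? ✗; start October 2 > October 6? ✗ → no.
Result: stage62, stage66, stage68, stage69.

stage62, stage66, stage68, stage69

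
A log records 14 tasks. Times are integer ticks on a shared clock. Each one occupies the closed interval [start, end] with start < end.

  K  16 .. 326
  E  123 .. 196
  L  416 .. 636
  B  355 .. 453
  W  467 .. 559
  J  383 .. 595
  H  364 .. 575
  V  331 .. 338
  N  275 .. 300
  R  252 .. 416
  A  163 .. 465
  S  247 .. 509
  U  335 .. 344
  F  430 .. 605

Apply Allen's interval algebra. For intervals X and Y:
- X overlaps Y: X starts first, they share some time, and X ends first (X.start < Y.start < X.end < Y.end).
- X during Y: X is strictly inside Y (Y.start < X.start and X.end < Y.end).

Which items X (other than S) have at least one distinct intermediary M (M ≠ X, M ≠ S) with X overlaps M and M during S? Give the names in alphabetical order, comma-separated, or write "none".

K, R, V

Target S = [247, 509].
Intermediaries M with M during S: B, N, R, U, V.
Via B — items with X overlaps B: R.
Via N — items with X overlaps N: none.
Via R — items with X overlaps R: K.
Via U — items with X overlaps U: V.
Via V — items with X overlaps V: none.
Union: K, R, V.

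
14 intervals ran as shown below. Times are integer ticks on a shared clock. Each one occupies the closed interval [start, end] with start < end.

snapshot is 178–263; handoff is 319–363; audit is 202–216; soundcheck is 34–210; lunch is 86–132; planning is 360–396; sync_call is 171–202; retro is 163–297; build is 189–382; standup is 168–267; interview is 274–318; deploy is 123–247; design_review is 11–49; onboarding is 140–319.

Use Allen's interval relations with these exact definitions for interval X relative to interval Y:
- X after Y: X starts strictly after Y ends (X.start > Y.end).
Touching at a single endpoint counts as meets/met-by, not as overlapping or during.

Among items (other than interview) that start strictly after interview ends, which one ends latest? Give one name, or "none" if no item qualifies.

planning

Target interview = [274, 318].
audit [202, 216] → before → excluded.
build [189, 382] → contains → excluded.
deploy [123, 247] → before → excluded.
design_review [11, 49] → before → excluded.
handoff [319, 363] → after → candidate.
lunch [86, 132] → before → excluded.
onboarding [140, 319] → contains → excluded.
planning [360, 396] → after → candidate.
retro [163, 297] → overlaps → excluded.
snapshot [178, 263] → before → excluded.
soundcheck [34, 210] → before → excluded.
standup [168, 267] → before → excluded.
sync_call [171, 202] → before → excluded.
Among candidates, latest end is 396 → planning.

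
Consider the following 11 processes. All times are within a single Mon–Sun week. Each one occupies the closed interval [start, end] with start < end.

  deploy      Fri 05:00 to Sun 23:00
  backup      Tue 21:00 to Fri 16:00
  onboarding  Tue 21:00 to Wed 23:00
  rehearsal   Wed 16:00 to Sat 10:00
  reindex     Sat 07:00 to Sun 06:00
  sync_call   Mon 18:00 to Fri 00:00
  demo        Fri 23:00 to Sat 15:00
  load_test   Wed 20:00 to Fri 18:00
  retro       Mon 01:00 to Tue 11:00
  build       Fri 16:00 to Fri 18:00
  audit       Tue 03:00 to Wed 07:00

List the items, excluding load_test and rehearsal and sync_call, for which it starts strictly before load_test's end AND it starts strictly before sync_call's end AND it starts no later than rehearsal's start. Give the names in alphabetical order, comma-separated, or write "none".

Conditions: its start is strictly before load_test's end (X.start < Fri 18:00) AND its start is strictly before sync_call's end (X.start < Fri 00:00) AND its start is no later than rehearsal's start (X.start <= Wed 16:00).
audit: start Tue 03:00 < Fri 18:00? ✓; start Tue 03:00 < Fri 00:00? ✓; start Tue 03:00 <= Wed 16:00? ✓ → yes.
backup: start Tue 21:00 < Fri 18:00? ✓; start Tue 21:00 < Fri 00:00? ✓; start Tue 21:00 <= Wed 16:00? ✓ → yes.
build: start Fri 16:00 < Fri 18:00? ✓; start Fri 16:00 < Fri 00:00? ✗; start Fri 16:00 <= Wed 16:00? ✗ → no.
demo: start Fri 23:00 < Fri 18:00? ✗; start Fri 23:00 < Fri 00:00? ✗; start Fri 23:00 <= Wed 16:00? ✗ → no.
deploy: start Fri 05:00 < Fri 18:00? ✓; start Fri 05:00 < Fri 00:00? ✗; start Fri 05:00 <= Wed 16:00? ✗ → no.
onboarding: start Tue 21:00 < Fri 18:00? ✓; start Tue 21:00 < Fri 00:00? ✓; start Tue 21:00 <= Wed 16:00? ✓ → yes.
reindex: start Sat 07:00 < Fri 18:00? ✗; start Sat 07:00 < Fri 00:00? ✗; start Sat 07:00 <= Wed 16:00? ✗ → no.
retro: start Mon 01:00 < Fri 18:00? ✓; start Mon 01:00 < Fri 00:00? ✓; start Mon 01:00 <= Wed 16:00? ✓ → yes.
Result: audit, backup, onboarding, retro.

audit, backup, onboarding, retro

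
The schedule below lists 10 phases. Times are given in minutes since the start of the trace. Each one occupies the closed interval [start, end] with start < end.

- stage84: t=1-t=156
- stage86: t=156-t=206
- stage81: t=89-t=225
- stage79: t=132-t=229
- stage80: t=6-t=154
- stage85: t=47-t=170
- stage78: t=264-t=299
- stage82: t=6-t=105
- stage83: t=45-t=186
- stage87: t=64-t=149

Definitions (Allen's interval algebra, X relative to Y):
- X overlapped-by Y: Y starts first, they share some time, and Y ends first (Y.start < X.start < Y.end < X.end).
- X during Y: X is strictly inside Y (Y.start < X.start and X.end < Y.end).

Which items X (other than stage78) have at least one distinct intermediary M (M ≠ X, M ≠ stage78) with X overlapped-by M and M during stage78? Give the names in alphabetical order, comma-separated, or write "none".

Target stage78 = [t=264, t=299].
Intermediaries M with M during stage78: none.
Union: none.

none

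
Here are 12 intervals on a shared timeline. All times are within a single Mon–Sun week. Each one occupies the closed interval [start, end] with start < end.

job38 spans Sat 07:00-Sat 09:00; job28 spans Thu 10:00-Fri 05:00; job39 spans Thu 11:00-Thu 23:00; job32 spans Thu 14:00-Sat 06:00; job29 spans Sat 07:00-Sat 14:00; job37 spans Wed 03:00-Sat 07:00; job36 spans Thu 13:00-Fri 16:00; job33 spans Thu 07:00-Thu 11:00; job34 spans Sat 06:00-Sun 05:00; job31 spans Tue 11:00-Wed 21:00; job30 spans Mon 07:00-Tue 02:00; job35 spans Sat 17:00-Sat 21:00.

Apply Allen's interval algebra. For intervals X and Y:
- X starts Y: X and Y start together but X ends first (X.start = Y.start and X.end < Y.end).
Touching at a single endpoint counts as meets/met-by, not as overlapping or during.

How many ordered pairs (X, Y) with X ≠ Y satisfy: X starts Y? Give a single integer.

1

Checking all 132 ordered pairs for relation 'starts'; matching pairs in alphabetical order:
(job38, job29): job38 starts job29 ✓
Count: 1.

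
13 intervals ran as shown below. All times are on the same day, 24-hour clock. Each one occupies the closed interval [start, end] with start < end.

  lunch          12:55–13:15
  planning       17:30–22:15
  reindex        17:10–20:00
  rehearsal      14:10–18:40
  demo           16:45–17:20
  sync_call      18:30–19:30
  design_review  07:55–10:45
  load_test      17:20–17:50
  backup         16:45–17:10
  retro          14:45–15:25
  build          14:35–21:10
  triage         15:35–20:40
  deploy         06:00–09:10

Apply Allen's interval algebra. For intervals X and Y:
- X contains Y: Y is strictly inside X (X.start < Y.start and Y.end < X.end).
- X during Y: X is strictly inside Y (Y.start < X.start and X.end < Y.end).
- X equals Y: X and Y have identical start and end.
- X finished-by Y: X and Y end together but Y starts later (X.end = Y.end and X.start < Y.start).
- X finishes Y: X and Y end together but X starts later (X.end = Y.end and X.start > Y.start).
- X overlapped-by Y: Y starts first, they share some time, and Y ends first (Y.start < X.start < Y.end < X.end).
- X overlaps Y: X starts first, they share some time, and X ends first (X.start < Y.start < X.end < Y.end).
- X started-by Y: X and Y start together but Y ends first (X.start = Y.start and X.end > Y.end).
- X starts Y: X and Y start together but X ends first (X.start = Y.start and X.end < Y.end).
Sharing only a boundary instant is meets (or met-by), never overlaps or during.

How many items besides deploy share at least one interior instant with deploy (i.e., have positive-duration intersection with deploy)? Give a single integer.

1

Target deploy = [06:00, 09:10].
backup [16:45, 17:10] → after → no.
build [14:35, 21:10] → after → no.
demo [16:45, 17:20] → after → no.
design_review [07:55, 10:45] → overlapped-by → counts.
load_test [17:20, 17:50] → after → no.
lunch [12:55, 13:15] → after → no.
planning [17:30, 22:15] → after → no.
rehearsal [14:10, 18:40] → after → no.
reindex [17:10, 20:00] → after → no.
retro [14:45, 15:25] → after → no.
sync_call [18:30, 19:30] → after → no.
triage [15:35, 20:40] → after → no.
Total: 1.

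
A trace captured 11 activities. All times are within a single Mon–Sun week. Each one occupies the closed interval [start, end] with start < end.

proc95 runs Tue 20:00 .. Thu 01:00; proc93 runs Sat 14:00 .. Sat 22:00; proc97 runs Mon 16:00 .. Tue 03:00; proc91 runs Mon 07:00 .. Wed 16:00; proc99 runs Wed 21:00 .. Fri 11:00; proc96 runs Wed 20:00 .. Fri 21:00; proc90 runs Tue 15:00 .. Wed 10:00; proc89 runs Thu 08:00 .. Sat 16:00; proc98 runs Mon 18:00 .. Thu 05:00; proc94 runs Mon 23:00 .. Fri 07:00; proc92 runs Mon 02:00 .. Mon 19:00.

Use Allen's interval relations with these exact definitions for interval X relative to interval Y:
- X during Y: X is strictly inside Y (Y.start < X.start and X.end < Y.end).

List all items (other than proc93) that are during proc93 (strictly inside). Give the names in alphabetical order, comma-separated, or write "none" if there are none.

Target proc93 = [Sat 14:00, Sat 22:00].
proc89 [Thu 08:00, Sat 16:00] → overlaps → no.
proc90 [Tue 15:00, Wed 10:00] → before → no.
proc91 [Mon 07:00, Wed 16:00] → before → no.
proc92 [Mon 02:00, Mon 19:00] → before → no.
proc94 [Mon 23:00, Fri 07:00] → before → no.
proc95 [Tue 20:00, Thu 01:00] → before → no.
proc96 [Wed 20:00, Fri 21:00] → before → no.
proc97 [Mon 16:00, Tue 03:00] → before → no.
proc98 [Mon 18:00, Thu 05:00] → before → no.
proc99 [Wed 21:00, Fri 11:00] → before → no.
Result: none.

none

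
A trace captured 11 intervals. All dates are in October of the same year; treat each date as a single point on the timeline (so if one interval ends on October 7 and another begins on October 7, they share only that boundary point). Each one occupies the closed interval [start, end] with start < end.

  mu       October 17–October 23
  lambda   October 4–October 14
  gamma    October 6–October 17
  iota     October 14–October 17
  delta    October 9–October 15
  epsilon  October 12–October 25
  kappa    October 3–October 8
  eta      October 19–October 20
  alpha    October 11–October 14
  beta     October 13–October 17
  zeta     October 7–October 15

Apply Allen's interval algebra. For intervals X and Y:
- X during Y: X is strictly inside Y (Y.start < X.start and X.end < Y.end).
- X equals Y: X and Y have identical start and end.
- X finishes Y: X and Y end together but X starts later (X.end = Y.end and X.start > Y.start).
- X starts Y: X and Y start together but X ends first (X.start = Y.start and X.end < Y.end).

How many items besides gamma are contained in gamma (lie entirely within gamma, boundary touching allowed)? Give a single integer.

5

Target gamma = [October 6, October 17].
alpha [October 11, October 14] → during → counts.
beta [October 13, October 17] → finishes → counts.
delta [October 9, October 15] → during → counts.
epsilon [October 12, October 25] → overlapped-by → no.
eta [October 19, October 20] → after → no.
iota [October 14, October 17] → finishes → counts.
kappa [October 3, October 8] → overlaps → no.
lambda [October 4, October 14] → overlaps → no.
mu [October 17, October 23] → met-by → no.
zeta [October 7, October 15] → during → counts.
Total: 5.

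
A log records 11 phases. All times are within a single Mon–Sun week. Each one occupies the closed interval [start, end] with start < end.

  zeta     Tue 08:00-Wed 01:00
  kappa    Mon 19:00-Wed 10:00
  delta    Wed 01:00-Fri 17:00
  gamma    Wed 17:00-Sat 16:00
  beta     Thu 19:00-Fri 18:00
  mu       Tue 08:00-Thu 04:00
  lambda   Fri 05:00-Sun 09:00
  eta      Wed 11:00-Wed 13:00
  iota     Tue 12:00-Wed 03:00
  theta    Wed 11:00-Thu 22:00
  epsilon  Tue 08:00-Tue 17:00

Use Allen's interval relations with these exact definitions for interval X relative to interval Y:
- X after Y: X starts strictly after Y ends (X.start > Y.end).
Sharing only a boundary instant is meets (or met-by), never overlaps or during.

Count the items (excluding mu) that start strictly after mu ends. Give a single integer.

Target mu = [Tue 08:00, Thu 04:00].
beta [Thu 19:00, Fri 18:00] → after → counts.
delta [Wed 01:00, Fri 17:00] → overlapped-by → no.
epsilon [Tue 08:00, Tue 17:00] → starts → no.
eta [Wed 11:00, Wed 13:00] → during → no.
gamma [Wed 17:00, Sat 16:00] → overlapped-by → no.
iota [Tue 12:00, Wed 03:00] → during → no.
kappa [Mon 19:00, Wed 10:00] → overlaps → no.
lambda [Fri 05:00, Sun 09:00] → after → counts.
theta [Wed 11:00, Thu 22:00] → overlapped-by → no.
zeta [Tue 08:00, Wed 01:00] → starts → no.
Total: 2.

2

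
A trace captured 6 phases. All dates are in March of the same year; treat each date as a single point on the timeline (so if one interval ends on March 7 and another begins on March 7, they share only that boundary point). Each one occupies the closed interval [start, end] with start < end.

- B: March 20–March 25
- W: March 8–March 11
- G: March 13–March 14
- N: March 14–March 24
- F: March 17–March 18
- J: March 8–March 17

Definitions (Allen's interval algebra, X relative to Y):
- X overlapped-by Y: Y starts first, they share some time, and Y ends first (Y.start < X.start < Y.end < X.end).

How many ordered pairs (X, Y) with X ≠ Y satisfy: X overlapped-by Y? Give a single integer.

2

Checking all 30 ordered pairs for relation 'overlapped-by'; matching pairs in alphabetical order:
(B, N): B overlapped-by N ✓
(N, J): N overlapped-by J ✓
Count: 2.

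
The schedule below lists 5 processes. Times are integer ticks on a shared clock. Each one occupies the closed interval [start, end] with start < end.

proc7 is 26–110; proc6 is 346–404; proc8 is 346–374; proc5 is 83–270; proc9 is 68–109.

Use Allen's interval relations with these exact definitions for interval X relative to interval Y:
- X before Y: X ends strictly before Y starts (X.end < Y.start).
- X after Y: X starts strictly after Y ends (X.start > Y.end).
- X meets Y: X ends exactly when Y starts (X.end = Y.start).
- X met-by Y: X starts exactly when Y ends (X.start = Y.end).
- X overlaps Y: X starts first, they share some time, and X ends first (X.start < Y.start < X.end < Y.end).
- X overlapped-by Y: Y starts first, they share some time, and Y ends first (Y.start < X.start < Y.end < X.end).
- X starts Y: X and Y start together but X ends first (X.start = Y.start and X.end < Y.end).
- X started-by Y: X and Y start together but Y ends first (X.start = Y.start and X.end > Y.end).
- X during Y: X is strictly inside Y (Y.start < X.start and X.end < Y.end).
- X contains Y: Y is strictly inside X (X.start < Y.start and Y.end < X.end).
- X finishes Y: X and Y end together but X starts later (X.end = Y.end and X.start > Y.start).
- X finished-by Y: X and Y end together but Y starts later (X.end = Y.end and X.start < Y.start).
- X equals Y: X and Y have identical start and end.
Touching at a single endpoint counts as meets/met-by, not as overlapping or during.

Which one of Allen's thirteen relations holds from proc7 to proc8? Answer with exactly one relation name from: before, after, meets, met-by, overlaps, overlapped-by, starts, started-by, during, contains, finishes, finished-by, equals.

proc7 = [26, 110]; proc8 = [346, 374].
Compare endpoints: proc7.start < proc8.start, proc7.start < proc8.end, proc7.end < proc8.start, proc7.end < proc8.end.
That pattern is 'before'.

before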